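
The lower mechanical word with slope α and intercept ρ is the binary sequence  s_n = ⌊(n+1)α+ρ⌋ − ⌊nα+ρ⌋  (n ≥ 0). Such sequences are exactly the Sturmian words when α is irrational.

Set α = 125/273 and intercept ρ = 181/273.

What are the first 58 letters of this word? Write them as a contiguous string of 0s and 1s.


1010010101010100101010101010010101010100101010101010010101

n=0: ⌊(1·125+181)/273⌋ − ⌊(0·125+181)/273⌋ = ⌊306/273⌋ − ⌊181/273⌋ = 1 − 0 = 1
n=1: ⌊(2·125+181)/273⌋ − ⌊(1·125+181)/273⌋ = ⌊431/273⌋ − ⌊306/273⌋ = 1 − 1 = 0
n=2: ⌊(3·125+181)/273⌋ − ⌊(2·125+181)/273⌋ = ⌊556/273⌋ − ⌊431/273⌋ = 2 − 1 = 1
n=3: ⌊(4·125+181)/273⌋ − ⌊(3·125+181)/273⌋ = ⌊681/273⌋ − ⌊556/273⌋ = 2 − 2 = 0
n=4: ⌊(5·125+181)/273⌋ − ⌊(4·125+181)/273⌋ = ⌊806/273⌋ − ⌊681/273⌋ = 2 − 2 = 0
n=5: ⌊(6·125+181)/273⌋ − ⌊(5·125+181)/273⌋ = ⌊931/273⌋ − ⌊806/273⌋ = 3 − 2 = 1
n=6: ⌊(7·125+181)/273⌋ − ⌊(6·125+181)/273⌋ = ⌊1056/273⌋ − ⌊931/273⌋ = 3 − 3 = 0
n=7: ⌊(8·125+181)/273⌋ − ⌊(7·125+181)/273⌋ = ⌊1181/273⌋ − ⌊1056/273⌋ = 4 − 3 = 1
n=8: ⌊(9·125+181)/273⌋ − ⌊(8·125+181)/273⌋ = ⌊1306/273⌋ − ⌊1181/273⌋ = 4 − 4 = 0
n=9: ⌊(10·125+181)/273⌋ − ⌊(9·125+181)/273⌋ = ⌊1431/273⌋ − ⌊1306/273⌋ = 5 − 4 = 1
n=10: ⌊(11·125+181)/273⌋ − ⌊(10·125+181)/273⌋ = ⌊1556/273⌋ − ⌊1431/273⌋ = 5 − 5 = 0
n=11: ⌊(12·125+181)/273⌋ − ⌊(11·125+181)/273⌋ = ⌊1681/273⌋ − ⌊1556/273⌋ = 6 − 5 = 1
n=12: ⌊(13·125+181)/273⌋ − ⌊(12·125+181)/273⌋ = ⌊1806/273⌋ − ⌊1681/273⌋ = 6 − 6 = 0
n=13: ⌊(14·125+181)/273⌋ − ⌊(13·125+181)/273⌋ = ⌊1931/273⌋ − ⌊1806/273⌋ = 7 − 6 = 1
n=14: ⌊(15·125+181)/273⌋ − ⌊(14·125+181)/273⌋ = ⌊2056/273⌋ − ⌊1931/273⌋ = 7 − 7 = 0
n=15: ⌊(16·125+181)/273⌋ − ⌊(15·125+181)/273⌋ = ⌊2181/273⌋ − ⌊2056/273⌋ = 7 − 7 = 0
n=16: ⌊(17·125+181)/273⌋ − ⌊(16·125+181)/273⌋ = ⌊2306/273⌋ − ⌊2181/273⌋ = 8 − 7 = 1
n=17: ⌊(18·125+181)/273⌋ − ⌊(17·125+181)/273⌋ = ⌊2431/273⌋ − ⌊2306/273⌋ = 8 − 8 = 0
n=18: ⌊(19·125+181)/273⌋ − ⌊(18·125+181)/273⌋ = ⌊2556/273⌋ − ⌊2431/273⌋ = 9 − 8 = 1
n=19: ⌊(20·125+181)/273⌋ − ⌊(19·125+181)/273⌋ = ⌊2681/273⌋ − ⌊2556/273⌋ = 9 − 9 = 0
n=20: ⌊(21·125+181)/273⌋ − ⌊(20·125+181)/273⌋ = ⌊2806/273⌋ − ⌊2681/273⌋ = 10 − 9 = 1
n=21: ⌊(22·125+181)/273⌋ − ⌊(21·125+181)/273⌋ = ⌊2931/273⌋ − ⌊2806/273⌋ = 10 − 10 = 0
n=22: ⌊(23·125+181)/273⌋ − ⌊(22·125+181)/273⌋ = ⌊3056/273⌋ − ⌊2931/273⌋ = 11 − 10 = 1
n=23: ⌊(24·125+181)/273⌋ − ⌊(23·125+181)/273⌋ = ⌊3181/273⌋ − ⌊3056/273⌋ = 11 − 11 = 0
n=24: ⌊(25·125+181)/273⌋ − ⌊(24·125+181)/273⌋ = ⌊3306/273⌋ − ⌊3181/273⌋ = 12 − 11 = 1
n=25: ⌊(26·125+181)/273⌋ − ⌊(25·125+181)/273⌋ = ⌊3431/273⌋ − ⌊3306/273⌋ = 12 − 12 = 0
n=26: ⌊(27·125+181)/273⌋ − ⌊(26·125+181)/273⌋ = ⌊3556/273⌋ − ⌊3431/273⌋ = 13 − 12 = 1
n=27: ⌊(28·125+181)/273⌋ − ⌊(27·125+181)/273⌋ = ⌊3681/273⌋ − ⌊3556/273⌋ = 13 − 13 = 0
n=28: ⌊(29·125+181)/273⌋ − ⌊(28·125+181)/273⌋ = ⌊3806/273⌋ − ⌊3681/273⌋ = 13 − 13 = 0
n=29: ⌊(30·125+181)/273⌋ − ⌊(29·125+181)/273⌋ = ⌊3931/273⌋ − ⌊3806/273⌋ = 14 − 13 = 1
n=30: ⌊(31·125+181)/273⌋ − ⌊(30·125+181)/273⌋ = ⌊4056/273⌋ − ⌊3931/273⌋ = 14 − 14 = 0
n=31: ⌊(32·125+181)/273⌋ − ⌊(31·125+181)/273⌋ = ⌊4181/273⌋ − ⌊4056/273⌋ = 15 − 14 = 1
n=32: ⌊(33·125+181)/273⌋ − ⌊(32·125+181)/273⌋ = ⌊4306/273⌋ − ⌊4181/273⌋ = 15 − 15 = 0
n=33: ⌊(34·125+181)/273⌋ − ⌊(33·125+181)/273⌋ = ⌊4431/273⌋ − ⌊4306/273⌋ = 16 − 15 = 1
n=34: ⌊(35·125+181)/273⌋ − ⌊(34·125+181)/273⌋ = ⌊4556/273⌋ − ⌊4431/273⌋ = 16 − 16 = 0
n=35: ⌊(36·125+181)/273⌋ − ⌊(35·125+181)/273⌋ = ⌊4681/273⌋ − ⌊4556/273⌋ = 17 − 16 = 1
n=36: ⌊(37·125+181)/273⌋ − ⌊(36·125+181)/273⌋ = ⌊4806/273⌋ − ⌊4681/273⌋ = 17 − 17 = 0
n=37: ⌊(38·125+181)/273⌋ − ⌊(37·125+181)/273⌋ = ⌊4931/273⌋ − ⌊4806/273⌋ = 18 − 17 = 1
n=38: ⌊(39·125+181)/273⌋ − ⌊(38·125+181)/273⌋ = ⌊5056/273⌋ − ⌊4931/273⌋ = 18 − 18 = 0
n=39: ⌊(40·125+181)/273⌋ − ⌊(39·125+181)/273⌋ = ⌊5181/273⌋ − ⌊5056/273⌋ = 18 − 18 = 0
n=40: ⌊(41·125+181)/273⌋ − ⌊(40·125+181)/273⌋ = ⌊5306/273⌋ − ⌊5181/273⌋ = 19 − 18 = 1
n=41: ⌊(42·125+181)/273⌋ − ⌊(41·125+181)/273⌋ = ⌊5431/273⌋ − ⌊5306/273⌋ = 19 − 19 = 0
n=42: ⌊(43·125+181)/273⌋ − ⌊(42·125+181)/273⌋ = ⌊5556/273⌋ − ⌊5431/273⌋ = 20 − 19 = 1
n=43: ⌊(44·125+181)/273⌋ − ⌊(43·125+181)/273⌋ = ⌊5681/273⌋ − ⌊5556/273⌋ = 20 − 20 = 0
n=44: ⌊(45·125+181)/273⌋ − ⌊(44·125+181)/273⌋ = ⌊5806/273⌋ − ⌊5681/273⌋ = 21 − 20 = 1
n=45: ⌊(46·125+181)/273⌋ − ⌊(45·125+181)/273⌋ = ⌊5931/273⌋ − ⌊5806/273⌋ = 21 − 21 = 0
n=46: ⌊(47·125+181)/273⌋ − ⌊(46·125+181)/273⌋ = ⌊6056/273⌋ − ⌊5931/273⌋ = 22 − 21 = 1
n=47: ⌊(48·125+181)/273⌋ − ⌊(47·125+181)/273⌋ = ⌊6181/273⌋ − ⌊6056/273⌋ = 22 − 22 = 0
n=48: ⌊(49·125+181)/273⌋ − ⌊(48·125+181)/273⌋ = ⌊6306/273⌋ − ⌊6181/273⌋ = 23 − 22 = 1
n=49: ⌊(50·125+181)/273⌋ − ⌊(49·125+181)/273⌋ = ⌊6431/273⌋ − ⌊6306/273⌋ = 23 − 23 = 0
n=50: ⌊(51·125+181)/273⌋ − ⌊(50·125+181)/273⌋ = ⌊6556/273⌋ − ⌊6431/273⌋ = 24 − 23 = 1
n=51: ⌊(52·125+181)/273⌋ − ⌊(51·125+181)/273⌋ = ⌊6681/273⌋ − ⌊6556/273⌋ = 24 − 24 = 0
n=52: ⌊(53·125+181)/273⌋ − ⌊(52·125+181)/273⌋ = ⌊6806/273⌋ − ⌊6681/273⌋ = 24 − 24 = 0
n=53: ⌊(54·125+181)/273⌋ − ⌊(53·125+181)/273⌋ = ⌊6931/273⌋ − ⌊6806/273⌋ = 25 − 24 = 1
n=54: ⌊(55·125+181)/273⌋ − ⌊(54·125+181)/273⌋ = ⌊7056/273⌋ − ⌊6931/273⌋ = 25 − 25 = 0
n=55: ⌊(56·125+181)/273⌋ − ⌊(55·125+181)/273⌋ = ⌊7181/273⌋ − ⌊7056/273⌋ = 26 − 25 = 1
n=56: ⌊(57·125+181)/273⌋ − ⌊(56·125+181)/273⌋ = ⌊7306/273⌋ − ⌊7181/273⌋ = 26 − 26 = 0
n=57: ⌊(58·125+181)/273⌋ − ⌊(57·125+181)/273⌋ = ⌊7431/273⌋ − ⌊7306/273⌋ = 27 − 26 = 1


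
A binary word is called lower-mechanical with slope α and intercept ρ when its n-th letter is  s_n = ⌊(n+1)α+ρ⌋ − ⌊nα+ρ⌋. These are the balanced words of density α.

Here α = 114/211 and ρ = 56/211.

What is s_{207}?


(n+1)α + ρ = (208·114 + 56) / 211 = 23768/211
nα + ρ     = (207·114 + 56) / 211 = 23654/211
⌊23768/211⌋ = 112,  ⌊23654/211⌋ = 112
s_{207} = 112 − 112 = 0

0


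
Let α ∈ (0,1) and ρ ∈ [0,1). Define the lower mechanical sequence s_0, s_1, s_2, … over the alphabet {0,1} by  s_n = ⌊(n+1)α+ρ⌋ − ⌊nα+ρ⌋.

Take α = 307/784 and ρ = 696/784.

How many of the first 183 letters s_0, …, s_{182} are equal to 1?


72

#1s = Σ_{n=0}^{182} s_n = Σ_{n=0}^{182} (⌊(n+1)α+ρ⌋ − ⌊nα+ρ⌋)
the sum telescopes: every ⌊nα+ρ⌋ with 0 < n < 183 appears once with + and once with −, leaving ⌊183α+ρ⌋ − ⌊0·α+ρ⌋
183α + ρ = (183·307 + 696) / 784 = 56877/784
ρ = 696/784
⌊56877/784⌋ = 72,  ⌊696/784⌋ = 0
#1s = 72 − 0 = 72


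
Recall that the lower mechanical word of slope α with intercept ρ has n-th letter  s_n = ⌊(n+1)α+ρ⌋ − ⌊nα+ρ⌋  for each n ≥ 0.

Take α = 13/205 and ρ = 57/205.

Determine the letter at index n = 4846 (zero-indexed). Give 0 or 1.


(n+1)α + ρ = (4847·13 + 57) / 205 = 63068/205
nα + ρ     = (4846·13 + 57) / 205 = 63055/205
⌊63068/205⌋ = 307,  ⌊63055/205⌋ = 307
s_{4846} = 307 − 307 = 0

0


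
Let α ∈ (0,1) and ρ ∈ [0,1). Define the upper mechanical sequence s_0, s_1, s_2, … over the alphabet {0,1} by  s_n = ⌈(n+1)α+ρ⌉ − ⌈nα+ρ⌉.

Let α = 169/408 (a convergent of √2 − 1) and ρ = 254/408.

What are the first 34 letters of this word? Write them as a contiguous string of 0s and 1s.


n=0: ⌈(1·169+254)/408⌉ − ⌈(0·169+254)/408⌉ = ⌈423/408⌉ − ⌈254/408⌉ = 2 − 1 = 1
n=1: ⌈(2·169+254)/408⌉ − ⌈(1·169+254)/408⌉ = ⌈592/408⌉ − ⌈423/408⌉ = 2 − 2 = 0
n=2: ⌈(3·169+254)/408⌉ − ⌈(2·169+254)/408⌉ = ⌈761/408⌉ − ⌈592/408⌉ = 2 − 2 = 0
n=3: ⌈(4·169+254)/408⌉ − ⌈(3·169+254)/408⌉ = ⌈930/408⌉ − ⌈761/408⌉ = 3 − 2 = 1
n=4: ⌈(5·169+254)/408⌉ − ⌈(4·169+254)/408⌉ = ⌈1099/408⌉ − ⌈930/408⌉ = 3 − 3 = 0
n=5: ⌈(6·169+254)/408⌉ − ⌈(5·169+254)/408⌉ = ⌈1268/408⌉ − ⌈1099/408⌉ = 4 − 3 = 1
n=6: ⌈(7·169+254)/408⌉ − ⌈(6·169+254)/408⌉ = ⌈1437/408⌉ − ⌈1268/408⌉ = 4 − 4 = 0
n=7: ⌈(8·169+254)/408⌉ − ⌈(7·169+254)/408⌉ = ⌈1606/408⌉ − ⌈1437/408⌉ = 4 − 4 = 0
n=8: ⌈(9·169+254)/408⌉ − ⌈(8·169+254)/408⌉ = ⌈1775/408⌉ − ⌈1606/408⌉ = 5 − 4 = 1
n=9: ⌈(10·169+254)/408⌉ − ⌈(9·169+254)/408⌉ = ⌈1944/408⌉ − ⌈1775/408⌉ = 5 − 5 = 0
n=10: ⌈(11·169+254)/408⌉ − ⌈(10·169+254)/408⌉ = ⌈2113/408⌉ − ⌈1944/408⌉ = 6 − 5 = 1
n=11: ⌈(12·169+254)/408⌉ − ⌈(11·169+254)/408⌉ = ⌈2282/408⌉ − ⌈2113/408⌉ = 6 − 6 = 0
n=12: ⌈(13·169+254)/408⌉ − ⌈(12·169+254)/408⌉ = ⌈2451/408⌉ − ⌈2282/408⌉ = 7 − 6 = 1
n=13: ⌈(14·169+254)/408⌉ − ⌈(13·169+254)/408⌉ = ⌈2620/408⌉ − ⌈2451/408⌉ = 7 − 7 = 0
n=14: ⌈(15·169+254)/408⌉ − ⌈(14·169+254)/408⌉ = ⌈2789/408⌉ − ⌈2620/408⌉ = 7 − 7 = 0
n=15: ⌈(16·169+254)/408⌉ − ⌈(15·169+254)/408⌉ = ⌈2958/408⌉ − ⌈2789/408⌉ = 8 − 7 = 1
n=16: ⌈(17·169+254)/408⌉ − ⌈(16·169+254)/408⌉ = ⌈3127/408⌉ − ⌈2958/408⌉ = 8 − 8 = 0
n=17: ⌈(18·169+254)/408⌉ − ⌈(17·169+254)/408⌉ = ⌈3296/408⌉ − ⌈3127/408⌉ = 9 − 8 = 1
n=18: ⌈(19·169+254)/408⌉ − ⌈(18·169+254)/408⌉ = ⌈3465/408⌉ − ⌈3296/408⌉ = 9 − 9 = 0
n=19: ⌈(20·169+254)/408⌉ − ⌈(19·169+254)/408⌉ = ⌈3634/408⌉ − ⌈3465/408⌉ = 9 − 9 = 0
n=20: ⌈(21·169+254)/408⌉ − ⌈(20·169+254)/408⌉ = ⌈3803/408⌉ − ⌈3634/408⌉ = 10 − 9 = 1
n=21: ⌈(22·169+254)/408⌉ − ⌈(21·169+254)/408⌉ = ⌈3972/408⌉ − ⌈3803/408⌉ = 10 − 10 = 0
n=22: ⌈(23·169+254)/408⌉ − ⌈(22·169+254)/408⌉ = ⌈4141/408⌉ − ⌈3972/408⌉ = 11 − 10 = 1
n=23: ⌈(24·169+254)/408⌉ − ⌈(23·169+254)/408⌉ = ⌈4310/408⌉ − ⌈4141/408⌉ = 11 − 11 = 0
n=24: ⌈(25·169+254)/408⌉ − ⌈(24·169+254)/408⌉ = ⌈4479/408⌉ − ⌈4310/408⌉ = 11 − 11 = 0
n=25: ⌈(26·169+254)/408⌉ − ⌈(25·169+254)/408⌉ = ⌈4648/408⌉ − ⌈4479/408⌉ = 12 − 11 = 1
n=26: ⌈(27·169+254)/408⌉ − ⌈(26·169+254)/408⌉ = ⌈4817/408⌉ − ⌈4648/408⌉ = 12 − 12 = 0
n=27: ⌈(28·169+254)/408⌉ − ⌈(27·169+254)/408⌉ = ⌈4986/408⌉ − ⌈4817/408⌉ = 13 − 12 = 1
n=28: ⌈(29·169+254)/408⌉ − ⌈(28·169+254)/408⌉ = ⌈5155/408⌉ − ⌈4986/408⌉ = 13 − 13 = 0
n=29: ⌈(30·169+254)/408⌉ − ⌈(29·169+254)/408⌉ = ⌈5324/408⌉ − ⌈5155/408⌉ = 14 − 13 = 1
n=30: ⌈(31·169+254)/408⌉ − ⌈(30·169+254)/408⌉ = ⌈5493/408⌉ − ⌈5324/408⌉ = 14 − 14 = 0
n=31: ⌈(32·169+254)/408⌉ − ⌈(31·169+254)/408⌉ = ⌈5662/408⌉ − ⌈5493/408⌉ = 14 − 14 = 0
n=32: ⌈(33·169+254)/408⌉ − ⌈(32·169+254)/408⌉ = ⌈5831/408⌉ − ⌈5662/408⌉ = 15 − 14 = 1
n=33: ⌈(34·169+254)/408⌉ − ⌈(33·169+254)/408⌉ = ⌈6000/408⌉ − ⌈5831/408⌉ = 15 − 15 = 0

1001010010101001010010100101010010


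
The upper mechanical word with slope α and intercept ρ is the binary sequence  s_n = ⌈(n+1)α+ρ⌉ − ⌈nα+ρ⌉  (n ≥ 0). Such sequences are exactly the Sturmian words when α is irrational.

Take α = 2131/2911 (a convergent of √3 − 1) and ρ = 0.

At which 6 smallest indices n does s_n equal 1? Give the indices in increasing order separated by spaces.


n=0: ⌈2131/2911⌉−⌈0/2911⌉ = 1−0 = 1  ← one
n=1: ⌈4262/2911⌉−⌈2131/2911⌉ = 2−1 = 1  ← one
n=2: ⌈6393/2911⌉−⌈4262/2911⌉ = 3−2 = 1  ← one
n=3: ⌈8524/2911⌉−⌈6393/2911⌉ = 3−3 = 0
n=4: ⌈10655/2911⌉−⌈8524/2911⌉ = 4−3 = 1  ← one
n=5: ⌈12786/2911⌉−⌈10655/2911⌉ = 5−4 = 1  ← one
n=6: ⌈14917/2911⌉−⌈12786/2911⌉ = 6−5 = 1  ← one
positions of the first 6 ones: 0 1 2 4 5 6

0 1 2 4 5 6


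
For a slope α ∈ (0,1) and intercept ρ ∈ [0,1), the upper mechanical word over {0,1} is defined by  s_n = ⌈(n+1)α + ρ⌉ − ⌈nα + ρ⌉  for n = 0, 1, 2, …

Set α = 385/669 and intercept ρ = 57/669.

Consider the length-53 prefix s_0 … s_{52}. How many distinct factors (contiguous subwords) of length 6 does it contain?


7

t_n = ⌈(n·385+57)/669⌉ for n = 0 … 53:
  n=0…9: ⌈57/669⌉=1 ⌈442/669⌉=1 ⌈827/669⌉=2 ⌈1212/669⌉=2 ⌈1597/669⌉=3 ⌈1982/669⌉=3 ⌈2367/669⌉=4 ⌈2752/669⌉=5 ⌈3137/669⌉=5 ⌈3522/669⌉=6
  n=10…19: ⌈3907/669⌉=6 ⌈4292/669⌉=7 ⌈4677/669⌉=7 ⌈5062/669⌉=8 ⌈5447/669⌉=9 ⌈5832/669⌉=9 ⌈6217/669⌉=10 ⌈6602/669⌉=10 ⌈6987/669⌉=11 ⌈7372/669⌉=12
  n=20…29: ⌈7757/669⌉=12 ⌈8142/669⌉=13 ⌈8527/669⌉=13 ⌈8912/669⌉=14 ⌈9297/669⌉=14 ⌈9682/669⌉=15 ⌈10067/669⌉=16 ⌈10452/669⌉=16 ⌈10837/669⌉=17 ⌈11222/669⌉=17
  n=30…39: ⌈11607/669⌉=18 ⌈11992/669⌉=18 ⌈12377/669⌉=19 ⌈12762/669⌉=20 ⌈13147/669⌉=20 ⌈13532/669⌉=21 ⌈13917/669⌉=21 ⌈14302/669⌉=22 ⌈14687/669⌉=22 ⌈15072/669⌉=23
  n=40…49: ⌈15457/669⌉=24 ⌈15842/669⌉=24 ⌈16227/669⌉=25 ⌈16612/669⌉=25 ⌈16997/669⌉=26 ⌈17382/669⌉=26 ⌈17767/669⌉=27 ⌈18152/669⌉=28 ⌈18537/669⌉=28 ⌈18922/669⌉=29
  n=50…53: ⌈19307/669⌉=29 ⌈19692/669⌉=30 ⌈20077/669⌉=31 ⌈20462/669⌉=31
s_n = t_(n+1) − t_n for n = 0 … 52 gives
prefix = 01010110101011010110101011010101101010110101011010110
slide a length-6 window over [0..5] … [47..52] (48 windows); first occurrence of each distinct factor:
  [  0..  5] 010101
  [  1..  6] 101011
  [  2..  7] 010110
  [  3..  8] 101101
  [  4..  9] 011010
  [  5.. 10] 110101
  [  6.. 11] 101010
  (the other 41 windows repeat one of these)
distinct factors: {010101, 010110, 011010, 101010, 101011, 101101, 110101}
count = 7  (Sturmian bound for length 6 is 7)


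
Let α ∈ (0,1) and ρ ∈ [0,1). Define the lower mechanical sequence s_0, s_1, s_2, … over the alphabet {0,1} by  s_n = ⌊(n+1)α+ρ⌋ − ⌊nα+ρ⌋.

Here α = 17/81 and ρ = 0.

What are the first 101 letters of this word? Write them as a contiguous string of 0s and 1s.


n=0: ⌊(1·17)/81⌋ − ⌊(0·17)/81⌋ = ⌊17/81⌋ − ⌊0/81⌋ = 0 − 0 = 0
n=1: ⌊(2·17)/81⌋ − ⌊(1·17)/81⌋ = ⌊34/81⌋ − ⌊17/81⌋ = 0 − 0 = 0
n=2: ⌊(3·17)/81⌋ − ⌊(2·17)/81⌋ = ⌊51/81⌋ − ⌊34/81⌋ = 0 − 0 = 0
n=3: ⌊(4·17)/81⌋ − ⌊(3·17)/81⌋ = ⌊68/81⌋ − ⌊51/81⌋ = 0 − 0 = 0
n=4: ⌊(5·17)/81⌋ − ⌊(4·17)/81⌋ = ⌊85/81⌋ − ⌊68/81⌋ = 1 − 0 = 1
n=5: ⌊(6·17)/81⌋ − ⌊(5·17)/81⌋ = ⌊102/81⌋ − ⌊85/81⌋ = 1 − 1 = 0
n=6: ⌊(7·17)/81⌋ − ⌊(6·17)/81⌋ = ⌊119/81⌋ − ⌊102/81⌋ = 1 − 1 = 0
n=7: ⌊(8·17)/81⌋ − ⌊(7·17)/81⌋ = ⌊136/81⌋ − ⌊119/81⌋ = 1 − 1 = 0
n=8: ⌊(9·17)/81⌋ − ⌊(8·17)/81⌋ = ⌊153/81⌋ − ⌊136/81⌋ = 1 − 1 = 0
n=9: ⌊(10·17)/81⌋ − ⌊(9·17)/81⌋ = ⌊170/81⌋ − ⌊153/81⌋ = 2 − 1 = 1
n=10: ⌊(11·17)/81⌋ − ⌊(10·17)/81⌋ = ⌊187/81⌋ − ⌊170/81⌋ = 2 − 2 = 0
n=11: ⌊(12·17)/81⌋ − ⌊(11·17)/81⌋ = ⌊204/81⌋ − ⌊187/81⌋ = 2 − 2 = 0
n=12: ⌊(13·17)/81⌋ − ⌊(12·17)/81⌋ = ⌊221/81⌋ − ⌊204/81⌋ = 2 − 2 = 0
n=13: ⌊(14·17)/81⌋ − ⌊(13·17)/81⌋ = ⌊238/81⌋ − ⌊221/81⌋ = 2 − 2 = 0
n=14: ⌊(15·17)/81⌋ − ⌊(14·17)/81⌋ = ⌊255/81⌋ − ⌊238/81⌋ = 3 − 2 = 1
n=15: ⌊(16·17)/81⌋ − ⌊(15·17)/81⌋ = ⌊272/81⌋ − ⌊255/81⌋ = 3 − 3 = 0
n=16: ⌊(17·17)/81⌋ − ⌊(16·17)/81⌋ = ⌊289/81⌋ − ⌊272/81⌋ = 3 − 3 = 0
n=17: ⌊(18·17)/81⌋ − ⌊(17·17)/81⌋ = ⌊306/81⌋ − ⌊289/81⌋ = 3 − 3 = 0
n=18: ⌊(19·17)/81⌋ − ⌊(18·17)/81⌋ = ⌊323/81⌋ − ⌊306/81⌋ = 3 − 3 = 0
n=19: ⌊(20·17)/81⌋ − ⌊(19·17)/81⌋ = ⌊340/81⌋ − ⌊323/81⌋ = 4 − 3 = 1
n=20: ⌊(21·17)/81⌋ − ⌊(20·17)/81⌋ = ⌊357/81⌋ − ⌊340/81⌋ = 4 − 4 = 0
n=21: ⌊(22·17)/81⌋ − ⌊(21·17)/81⌋ = ⌊374/81⌋ − ⌊357/81⌋ = 4 − 4 = 0
n=22: ⌊(23·17)/81⌋ − ⌊(22·17)/81⌋ = ⌊391/81⌋ − ⌊374/81⌋ = 4 − 4 = 0
n=23: ⌊(24·17)/81⌋ − ⌊(23·17)/81⌋ = ⌊408/81⌋ − ⌊391/81⌋ = 5 − 4 = 1
n=24: ⌊(25·17)/81⌋ − ⌊(24·17)/81⌋ = ⌊425/81⌋ − ⌊408/81⌋ = 5 − 5 = 0
n=25: ⌊(26·17)/81⌋ − ⌊(25·17)/81⌋ = ⌊442/81⌋ − ⌊425/81⌋ = 5 − 5 = 0
n=26: ⌊(27·17)/81⌋ − ⌊(26·17)/81⌋ = ⌊459/81⌋ − ⌊442/81⌋ = 5 − 5 = 0
n=27: ⌊(28·17)/81⌋ − ⌊(27·17)/81⌋ = ⌊476/81⌋ − ⌊459/81⌋ = 5 − 5 = 0
n=28: ⌊(29·17)/81⌋ − ⌊(28·17)/81⌋ = ⌊493/81⌋ − ⌊476/81⌋ = 6 − 5 = 1
n=29: ⌊(30·17)/81⌋ − ⌊(29·17)/81⌋ = ⌊510/81⌋ − ⌊493/81⌋ = 6 − 6 = 0
n=30: ⌊(31·17)/81⌋ − ⌊(30·17)/81⌋ = ⌊527/81⌋ − ⌊510/81⌋ = 6 − 6 = 0
n=31: ⌊(32·17)/81⌋ − ⌊(31·17)/81⌋ = ⌊544/81⌋ − ⌊527/81⌋ = 6 − 6 = 0
n=32: ⌊(33·17)/81⌋ − ⌊(32·17)/81⌋ = ⌊561/81⌋ − ⌊544/81⌋ = 6 − 6 = 0
n=33: ⌊(34·17)/81⌋ − ⌊(33·17)/81⌋ = ⌊578/81⌋ − ⌊561/81⌋ = 7 − 6 = 1
n=34: ⌊(35·17)/81⌋ − ⌊(34·17)/81⌋ = ⌊595/81⌋ − ⌊578/81⌋ = 7 − 7 = 0
n=35: ⌊(36·17)/81⌋ − ⌊(35·17)/81⌋ = ⌊612/81⌋ − ⌊595/81⌋ = 7 − 7 = 0
n=36: ⌊(37·17)/81⌋ − ⌊(36·17)/81⌋ = ⌊629/81⌋ − ⌊612/81⌋ = 7 − 7 = 0
n=37: ⌊(38·17)/81⌋ − ⌊(37·17)/81⌋ = ⌊646/81⌋ − ⌊629/81⌋ = 7 − 7 = 0
n=38: ⌊(39·17)/81⌋ − ⌊(38·17)/81⌋ = ⌊663/81⌋ − ⌊646/81⌋ = 8 − 7 = 1
n=39: ⌊(40·17)/81⌋ − ⌊(39·17)/81⌋ = ⌊680/81⌋ − ⌊663/81⌋ = 8 − 8 = 0
n=40: ⌊(41·17)/81⌋ − ⌊(40·17)/81⌋ = ⌊697/81⌋ − ⌊680/81⌋ = 8 − 8 = 0
n=41: ⌊(42·17)/81⌋ − ⌊(41·17)/81⌋ = ⌊714/81⌋ − ⌊697/81⌋ = 8 − 8 = 0
n=42: ⌊(43·17)/81⌋ − ⌊(42·17)/81⌋ = ⌊731/81⌋ − ⌊714/81⌋ = 9 − 8 = 1
n=43: ⌊(44·17)/81⌋ − ⌊(43·17)/81⌋ = ⌊748/81⌋ − ⌊731/81⌋ = 9 − 9 = 0
n=44: ⌊(45·17)/81⌋ − ⌊(44·17)/81⌋ = ⌊765/81⌋ − ⌊748/81⌋ = 9 − 9 = 0
n=45: ⌊(46·17)/81⌋ − ⌊(45·17)/81⌋ = ⌊782/81⌋ − ⌊765/81⌋ = 9 − 9 = 0
n=46: ⌊(47·17)/81⌋ − ⌊(46·17)/81⌋ = ⌊799/81⌋ − ⌊782/81⌋ = 9 − 9 = 0
n=47: ⌊(48·17)/81⌋ − ⌊(47·17)/81⌋ = ⌊816/81⌋ − ⌊799/81⌋ = 10 − 9 = 1
n=48: ⌊(49·17)/81⌋ − ⌊(48·17)/81⌋ = ⌊833/81⌋ − ⌊816/81⌋ = 10 − 10 = 0
n=49: ⌊(50·17)/81⌋ − ⌊(49·17)/81⌋ = ⌊850/81⌋ − ⌊833/81⌋ = 10 − 10 = 0
n=50: ⌊(51·17)/81⌋ − ⌊(50·17)/81⌋ = ⌊867/81⌋ − ⌊850/81⌋ = 10 − 10 = 0
n=51: ⌊(52·17)/81⌋ − ⌊(51·17)/81⌋ = ⌊884/81⌋ − ⌊867/81⌋ = 10 − 10 = 0
n=52: ⌊(53·17)/81⌋ − ⌊(52·17)/81⌋ = ⌊901/81⌋ − ⌊884/81⌋ = 11 − 10 = 1
n=53: ⌊(54·17)/81⌋ − ⌊(53·17)/81⌋ = ⌊918/81⌋ − ⌊901/81⌋ = 11 − 11 = 0
n=54: ⌊(55·17)/81⌋ − ⌊(54·17)/81⌋ = ⌊935/81⌋ − ⌊918/81⌋ = 11 − 11 = 0
n=55: ⌊(56·17)/81⌋ − ⌊(55·17)/81⌋ = ⌊952/81⌋ − ⌊935/81⌋ = 11 − 11 = 0
n=56: ⌊(57·17)/81⌋ − ⌊(56·17)/81⌋ = ⌊969/81⌋ − ⌊952/81⌋ = 11 − 11 = 0
n=57: ⌊(58·17)/81⌋ − ⌊(57·17)/81⌋ = ⌊986/81⌋ − ⌊969/81⌋ = 12 − 11 = 1
n=58: ⌊(59·17)/81⌋ − ⌊(58·17)/81⌋ = ⌊1003/81⌋ − ⌊986/81⌋ = 12 − 12 = 0
n=59: ⌊(60·17)/81⌋ − ⌊(59·17)/81⌋ = ⌊1020/81⌋ − ⌊1003/81⌋ = 12 − 12 = 0
n=60: ⌊(61·17)/81⌋ − ⌊(60·17)/81⌋ = ⌊1037/81⌋ − ⌊1020/81⌋ = 12 − 12 = 0
n=61: ⌊(62·17)/81⌋ − ⌊(61·17)/81⌋ = ⌊1054/81⌋ − ⌊1037/81⌋ = 13 − 12 = 1
n=62: ⌊(63·17)/81⌋ − ⌊(62·17)/81⌋ = ⌊1071/81⌋ − ⌊1054/81⌋ = 13 − 13 = 0
n=63: ⌊(64·17)/81⌋ − ⌊(63·17)/81⌋ = ⌊1088/81⌋ − ⌊1071/81⌋ = 13 − 13 = 0
n=64: ⌊(65·17)/81⌋ − ⌊(64·17)/81⌋ = ⌊1105/81⌋ − ⌊1088/81⌋ = 13 − 13 = 0
n=65: ⌊(66·17)/81⌋ − ⌊(65·17)/81⌋ = ⌊1122/81⌋ − ⌊1105/81⌋ = 13 − 13 = 0
n=66: ⌊(67·17)/81⌋ − ⌊(66·17)/81⌋ = ⌊1139/81⌋ − ⌊1122/81⌋ = 14 − 13 = 1
n=67: ⌊(68·17)/81⌋ − ⌊(67·17)/81⌋ = ⌊1156/81⌋ − ⌊1139/81⌋ = 14 − 14 = 0
n=68: ⌊(69·17)/81⌋ − ⌊(68·17)/81⌋ = ⌊1173/81⌋ − ⌊1156/81⌋ = 14 − 14 = 0
n=69: ⌊(70·17)/81⌋ − ⌊(69·17)/81⌋ = ⌊1190/81⌋ − ⌊1173/81⌋ = 14 − 14 = 0
n=70: ⌊(71·17)/81⌋ − ⌊(70·17)/81⌋ = ⌊1207/81⌋ − ⌊1190/81⌋ = 14 − 14 = 0
n=71: ⌊(72·17)/81⌋ − ⌊(71·17)/81⌋ = ⌊1224/81⌋ − ⌊1207/81⌋ = 15 − 14 = 1
n=72: ⌊(73·17)/81⌋ − ⌊(72·17)/81⌋ = ⌊1241/81⌋ − ⌊1224/81⌋ = 15 − 15 = 0
n=73: ⌊(74·17)/81⌋ − ⌊(73·17)/81⌋ = ⌊1258/81⌋ − ⌊1241/81⌋ = 15 − 15 = 0
n=74: ⌊(75·17)/81⌋ − ⌊(74·17)/81⌋ = ⌊1275/81⌋ − ⌊1258/81⌋ = 15 − 15 = 0
n=75: ⌊(76·17)/81⌋ − ⌊(75·17)/81⌋ = ⌊1292/81⌋ − ⌊1275/81⌋ = 15 − 15 = 0
n=76: ⌊(77·17)/81⌋ − ⌊(76·17)/81⌋ = ⌊1309/81⌋ − ⌊1292/81⌋ = 16 − 15 = 1
n=77: ⌊(78·17)/81⌋ − ⌊(77·17)/81⌋ = ⌊1326/81⌋ − ⌊1309/81⌋ = 16 − 16 = 0
n=78: ⌊(79·17)/81⌋ − ⌊(78·17)/81⌋ = ⌊1343/81⌋ − ⌊1326/81⌋ = 16 − 16 = 0
n=79: ⌊(80·17)/81⌋ − ⌊(79·17)/81⌋ = ⌊1360/81⌋ − ⌊1343/81⌋ = 16 − 16 = 0
n=80: ⌊(81·17)/81⌋ − ⌊(80·17)/81⌋ = ⌊1377/81⌋ − ⌊1360/81⌋ = 17 − 16 = 1
n=81: ⌊(82·17)/81⌋ − ⌊(81·17)/81⌋ = ⌊1394/81⌋ − ⌊1377/81⌋ = 17 − 17 = 0
n=82: ⌊(83·17)/81⌋ − ⌊(82·17)/81⌋ = ⌊1411/81⌋ − ⌊1394/81⌋ = 17 − 17 = 0
n=83: ⌊(84·17)/81⌋ − ⌊(83·17)/81⌋ = ⌊1428/81⌋ − ⌊1411/81⌋ = 17 − 17 = 0
n=84: ⌊(85·17)/81⌋ − ⌊(84·17)/81⌋ = ⌊1445/81⌋ − ⌊1428/81⌋ = 17 − 17 = 0
n=85: ⌊(86·17)/81⌋ − ⌊(85·17)/81⌋ = ⌊1462/81⌋ − ⌊1445/81⌋ = 18 − 17 = 1
n=86: ⌊(87·17)/81⌋ − ⌊(86·17)/81⌋ = ⌊1479/81⌋ − ⌊1462/81⌋ = 18 − 18 = 0
n=87: ⌊(88·17)/81⌋ − ⌊(87·17)/81⌋ = ⌊1496/81⌋ − ⌊1479/81⌋ = 18 − 18 = 0
n=88: ⌊(89·17)/81⌋ − ⌊(88·17)/81⌋ = ⌊1513/81⌋ − ⌊1496/81⌋ = 18 − 18 = 0
n=89: ⌊(90·17)/81⌋ − ⌊(89·17)/81⌋ = ⌊1530/81⌋ − ⌊1513/81⌋ = 18 − 18 = 0
n=90: ⌊(91·17)/81⌋ − ⌊(90·17)/81⌋ = ⌊1547/81⌋ − ⌊1530/81⌋ = 19 − 18 = 1
n=91: ⌊(92·17)/81⌋ − ⌊(91·17)/81⌋ = ⌊1564/81⌋ − ⌊1547/81⌋ = 19 − 19 = 0
n=92: ⌊(93·17)/81⌋ − ⌊(92·17)/81⌋ = ⌊1581/81⌋ − ⌊1564/81⌋ = 19 − 19 = 0
n=93: ⌊(94·17)/81⌋ − ⌊(93·17)/81⌋ = ⌊1598/81⌋ − ⌊1581/81⌋ = 19 − 19 = 0
n=94: ⌊(95·17)/81⌋ − ⌊(94·17)/81⌋ = ⌊1615/81⌋ − ⌊1598/81⌋ = 19 − 19 = 0
n=95: ⌊(96·17)/81⌋ − ⌊(95·17)/81⌋ = ⌊1632/81⌋ − ⌊1615/81⌋ = 20 − 19 = 1
n=96: ⌊(97·17)/81⌋ − ⌊(96·17)/81⌋ = ⌊1649/81⌋ − ⌊1632/81⌋ = 20 − 20 = 0
n=97: ⌊(98·17)/81⌋ − ⌊(97·17)/81⌋ = ⌊1666/81⌋ − ⌊1649/81⌋ = 20 − 20 = 0
n=98: ⌊(99·17)/81⌋ − ⌊(98·17)/81⌋ = ⌊1683/81⌋ − ⌊1666/81⌋ = 20 − 20 = 0
n=99: ⌊(100·17)/81⌋ − ⌊(99·17)/81⌋ = ⌊1700/81⌋ − ⌊1683/81⌋ = 20 − 20 = 0
n=100: ⌊(101·17)/81⌋ − ⌊(100·17)/81⌋ = ⌊1717/81⌋ − ⌊1700/81⌋ = 21 − 20 = 1

00001000010000100001000100001000010000100010000100001000010001000010000100001000100001000010000100001


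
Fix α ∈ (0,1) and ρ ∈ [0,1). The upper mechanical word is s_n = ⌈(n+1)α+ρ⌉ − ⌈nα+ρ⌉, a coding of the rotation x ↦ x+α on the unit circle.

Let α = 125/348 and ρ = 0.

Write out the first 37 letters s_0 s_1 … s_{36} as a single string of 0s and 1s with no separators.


1010010010010100100100100101001001001

n=0: ⌈(1·125)/348⌉ − ⌈(0·125)/348⌉ = ⌈125/348⌉ − ⌈0/348⌉ = 1 − 0 = 1
n=1: ⌈(2·125)/348⌉ − ⌈(1·125)/348⌉ = ⌈250/348⌉ − ⌈125/348⌉ = 1 − 1 = 0
n=2: ⌈(3·125)/348⌉ − ⌈(2·125)/348⌉ = ⌈375/348⌉ − ⌈250/348⌉ = 2 − 1 = 1
n=3: ⌈(4·125)/348⌉ − ⌈(3·125)/348⌉ = ⌈500/348⌉ − ⌈375/348⌉ = 2 − 2 = 0
n=4: ⌈(5·125)/348⌉ − ⌈(4·125)/348⌉ = ⌈625/348⌉ − ⌈500/348⌉ = 2 − 2 = 0
n=5: ⌈(6·125)/348⌉ − ⌈(5·125)/348⌉ = ⌈750/348⌉ − ⌈625/348⌉ = 3 − 2 = 1
n=6: ⌈(7·125)/348⌉ − ⌈(6·125)/348⌉ = ⌈875/348⌉ − ⌈750/348⌉ = 3 − 3 = 0
n=7: ⌈(8·125)/348⌉ − ⌈(7·125)/348⌉ = ⌈1000/348⌉ − ⌈875/348⌉ = 3 − 3 = 0
n=8: ⌈(9·125)/348⌉ − ⌈(8·125)/348⌉ = ⌈1125/348⌉ − ⌈1000/348⌉ = 4 − 3 = 1
n=9: ⌈(10·125)/348⌉ − ⌈(9·125)/348⌉ = ⌈1250/348⌉ − ⌈1125/348⌉ = 4 − 4 = 0
n=10: ⌈(11·125)/348⌉ − ⌈(10·125)/348⌉ = ⌈1375/348⌉ − ⌈1250/348⌉ = 4 − 4 = 0
n=11: ⌈(12·125)/348⌉ − ⌈(11·125)/348⌉ = ⌈1500/348⌉ − ⌈1375/348⌉ = 5 − 4 = 1
n=12: ⌈(13·125)/348⌉ − ⌈(12·125)/348⌉ = ⌈1625/348⌉ − ⌈1500/348⌉ = 5 − 5 = 0
n=13: ⌈(14·125)/348⌉ − ⌈(13·125)/348⌉ = ⌈1750/348⌉ − ⌈1625/348⌉ = 6 − 5 = 1
n=14: ⌈(15·125)/348⌉ − ⌈(14·125)/348⌉ = ⌈1875/348⌉ − ⌈1750/348⌉ = 6 − 6 = 0
n=15: ⌈(16·125)/348⌉ − ⌈(15·125)/348⌉ = ⌈2000/348⌉ − ⌈1875/348⌉ = 6 − 6 = 0
n=16: ⌈(17·125)/348⌉ − ⌈(16·125)/348⌉ = ⌈2125/348⌉ − ⌈2000/348⌉ = 7 − 6 = 1
n=17: ⌈(18·125)/348⌉ − ⌈(17·125)/348⌉ = ⌈2250/348⌉ − ⌈2125/348⌉ = 7 − 7 = 0
n=18: ⌈(19·125)/348⌉ − ⌈(18·125)/348⌉ = ⌈2375/348⌉ − ⌈2250/348⌉ = 7 − 7 = 0
n=19: ⌈(20·125)/348⌉ − ⌈(19·125)/348⌉ = ⌈2500/348⌉ − ⌈2375/348⌉ = 8 − 7 = 1
n=20: ⌈(21·125)/348⌉ − ⌈(20·125)/348⌉ = ⌈2625/348⌉ − ⌈2500/348⌉ = 8 − 8 = 0
n=21: ⌈(22·125)/348⌉ − ⌈(21·125)/348⌉ = ⌈2750/348⌉ − ⌈2625/348⌉ = 8 − 8 = 0
n=22: ⌈(23·125)/348⌉ − ⌈(22·125)/348⌉ = ⌈2875/348⌉ − ⌈2750/348⌉ = 9 − 8 = 1
n=23: ⌈(24·125)/348⌉ − ⌈(23·125)/348⌉ = ⌈3000/348⌉ − ⌈2875/348⌉ = 9 − 9 = 0
n=24: ⌈(25·125)/348⌉ − ⌈(24·125)/348⌉ = ⌈3125/348⌉ − ⌈3000/348⌉ = 9 − 9 = 0
n=25: ⌈(26·125)/348⌉ − ⌈(25·125)/348⌉ = ⌈3250/348⌉ − ⌈3125/348⌉ = 10 − 9 = 1
n=26: ⌈(27·125)/348⌉ − ⌈(26·125)/348⌉ = ⌈3375/348⌉ − ⌈3250/348⌉ = 10 − 10 = 0
n=27: ⌈(28·125)/348⌉ − ⌈(27·125)/348⌉ = ⌈3500/348⌉ − ⌈3375/348⌉ = 11 − 10 = 1
n=28: ⌈(29·125)/348⌉ − ⌈(28·125)/348⌉ = ⌈3625/348⌉ − ⌈3500/348⌉ = 11 − 11 = 0
n=29: ⌈(30·125)/348⌉ − ⌈(29·125)/348⌉ = ⌈3750/348⌉ − ⌈3625/348⌉ = 11 − 11 = 0
n=30: ⌈(31·125)/348⌉ − ⌈(30·125)/348⌉ = ⌈3875/348⌉ − ⌈3750/348⌉ = 12 − 11 = 1
n=31: ⌈(32·125)/348⌉ − ⌈(31·125)/348⌉ = ⌈4000/348⌉ − ⌈3875/348⌉ = 12 − 12 = 0
n=32: ⌈(33·125)/348⌉ − ⌈(32·125)/348⌉ = ⌈4125/348⌉ − ⌈4000/348⌉ = 12 − 12 = 0
n=33: ⌈(34·125)/348⌉ − ⌈(33·125)/348⌉ = ⌈4250/348⌉ − ⌈4125/348⌉ = 13 − 12 = 1
n=34: ⌈(35·125)/348⌉ − ⌈(34·125)/348⌉ = ⌈4375/348⌉ − ⌈4250/348⌉ = 13 − 13 = 0
n=35: ⌈(36·125)/348⌉ − ⌈(35·125)/348⌉ = ⌈4500/348⌉ − ⌈4375/348⌉ = 13 − 13 = 0
n=36: ⌈(37·125)/348⌉ − ⌈(36·125)/348⌉ = ⌈4625/348⌉ − ⌈4500/348⌉ = 14 − 13 = 1


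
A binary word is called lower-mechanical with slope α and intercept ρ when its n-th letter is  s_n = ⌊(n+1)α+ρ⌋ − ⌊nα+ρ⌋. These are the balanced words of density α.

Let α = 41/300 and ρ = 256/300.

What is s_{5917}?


0

(n+1)α + ρ = (5918·41 + 256) / 300 = 242894/300
nα + ρ     = (5917·41 + 256) / 300 = 242853/300
⌊242894/300⌋ = 809,  ⌊242853/300⌋ = 809
s_{5917} = 809 − 809 = 0


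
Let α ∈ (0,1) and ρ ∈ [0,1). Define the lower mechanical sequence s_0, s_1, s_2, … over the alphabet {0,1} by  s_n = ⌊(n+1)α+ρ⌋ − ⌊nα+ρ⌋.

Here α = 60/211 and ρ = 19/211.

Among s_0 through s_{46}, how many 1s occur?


#1s = Σ_{n=0}^{46} s_n = Σ_{n=0}^{46} (⌊(n+1)α+ρ⌋ − ⌊nα+ρ⌋)
the sum telescopes: every ⌊nα+ρ⌋ with 0 < n < 47 appears once with + and once with −, leaving ⌊47α+ρ⌋ − ⌊0·α+ρ⌋
47α + ρ = (47·60 + 19) / 211 = 2839/211
ρ = 19/211
⌊2839/211⌋ = 13,  ⌊19/211⌋ = 0
#1s = 13 − 0 = 13

13


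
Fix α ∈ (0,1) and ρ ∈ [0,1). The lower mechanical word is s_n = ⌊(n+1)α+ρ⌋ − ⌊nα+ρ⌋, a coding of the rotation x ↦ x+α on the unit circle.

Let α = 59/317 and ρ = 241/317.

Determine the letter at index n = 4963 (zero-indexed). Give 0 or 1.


(n+1)α + ρ = (4964·59 + 241) / 317 = 293117/317
nα + ρ     = (4963·59 + 241) / 317 = 293058/317
⌊293117/317⌋ = 924,  ⌊293058/317⌋ = 924
s_{4963} = 924 − 924 = 0

0


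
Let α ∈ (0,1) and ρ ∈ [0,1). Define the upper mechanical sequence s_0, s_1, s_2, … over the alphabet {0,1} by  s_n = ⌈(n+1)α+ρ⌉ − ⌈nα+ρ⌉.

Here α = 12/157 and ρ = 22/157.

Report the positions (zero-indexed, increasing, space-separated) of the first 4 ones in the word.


n=0: ⌈34/157⌉−⌈22/157⌉ = 1−1 = 0
n=1: ⌈46/157⌉−⌈34/157⌉ = 1−1 = 0
n=2: ⌈58/157⌉−⌈46/157⌉ = 1−1 = 0
n=3: ⌈70/157⌉−⌈58/157⌉ = 1−1 = 0
n=4: ⌈82/157⌉−⌈70/157⌉ = 1−1 = 0
n=5: ⌈94/157⌉−⌈82/157⌉ = 1−1 = 0
n=6: ⌈106/157⌉−⌈94/157⌉ = 1−1 = 0
n=7: ⌈118/157⌉−⌈106/157⌉ = 1−1 = 0
n=8: ⌈130/157⌉−⌈118/157⌉ = 1−1 = 0
n=9: ⌈142/157⌉−⌈130/157⌉ = 1−1 = 0
n=10: ⌈154/157⌉−⌈142/157⌉ = 1−1 = 0
n=11: ⌈166/157⌉−⌈154/157⌉ = 2−1 = 1  ← one
n=12: ⌈178/157⌉−⌈166/157⌉ = 2−2 = 0
n=13: ⌈190/157⌉−⌈178/157⌉ = 2−2 = 0
n=14: ⌈202/157⌉−⌈190/157⌉ = 2−2 = 0
n=15: ⌈214/157⌉−⌈202/157⌉ = 2−2 = 0
n=16: ⌈226/157⌉−⌈214/157⌉ = 2−2 = 0
n=17: ⌈238/157⌉−⌈226/157⌉ = 2−2 = 0
n=18: ⌈250/157⌉−⌈238/157⌉ = 2−2 = 0
n=19: ⌈262/157⌉−⌈250/157⌉ = 2−2 = 0
n=20: ⌈274/157⌉−⌈262/157⌉ = 2−2 = 0
n=21: ⌈286/157⌉−⌈274/157⌉ = 2−2 = 0
n=22: ⌈298/157⌉−⌈286/157⌉ = 2−2 = 0
n=23: ⌈310/157⌉−⌈298/157⌉ = 2−2 = 0
n=24: ⌈322/157⌉−⌈310/157⌉ = 3−2 = 1  ← one
n=25: ⌈334/157⌉−⌈322/157⌉ = 3−3 = 0
n=26: ⌈346/157⌉−⌈334/157⌉ = 3−3 = 0
n=27: ⌈358/157⌉−⌈346/157⌉ = 3−3 = 0
n=28: ⌈370/157⌉−⌈358/157⌉ = 3−3 = 0
n=29: ⌈382/157⌉−⌈370/157⌉ = 3−3 = 0
n=30: ⌈394/157⌉−⌈382/157⌉ = 3−3 = 0
n=31: ⌈406/157⌉−⌈394/157⌉ = 3−3 = 0
n=32: ⌈418/157⌉−⌈406/157⌉ = 3−3 = 0
n=33: ⌈430/157⌉−⌈418/157⌉ = 3−3 = 0
n=34: ⌈442/157⌉−⌈430/157⌉ = 3−3 = 0
n=35: ⌈454/157⌉−⌈442/157⌉ = 3−3 = 0
n=36: ⌈466/157⌉−⌈454/157⌉ = 3−3 = 0
n=37: ⌈478/157⌉−⌈466/157⌉ = 4−3 = 1  ← one
n=38: ⌈490/157⌉−⌈478/157⌉ = 4−4 = 0
n=39: ⌈502/157⌉−⌈490/157⌉ = 4−4 = 0
n=40: ⌈514/157⌉−⌈502/157⌉ = 4−4 = 0
n=41: ⌈526/157⌉−⌈514/157⌉ = 4−4 = 0
n=42: ⌈538/157⌉−⌈526/157⌉ = 4−4 = 0
n=43: ⌈550/157⌉−⌈538/157⌉ = 4−4 = 0
n=44: ⌈562/157⌉−⌈550/157⌉ = 4−4 = 0
n=45: ⌈574/157⌉−⌈562/157⌉ = 4−4 = 0
n=46: ⌈586/157⌉−⌈574/157⌉ = 4−4 = 0
n=47: ⌈598/157⌉−⌈586/157⌉ = 4−4 = 0
n=48: ⌈610/157⌉−⌈598/157⌉ = 4−4 = 0
n=49: ⌈622/157⌉−⌈610/157⌉ = 4−4 = 0
n=50: ⌈634/157⌉−⌈622/157⌉ = 5−4 = 1  ← one
positions of the first 4 ones: 11 24 37 50

11 24 37 50


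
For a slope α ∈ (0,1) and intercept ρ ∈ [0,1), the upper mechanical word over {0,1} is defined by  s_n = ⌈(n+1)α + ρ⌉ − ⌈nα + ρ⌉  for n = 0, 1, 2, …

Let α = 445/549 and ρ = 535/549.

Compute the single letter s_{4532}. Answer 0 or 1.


1

(n+1)α + ρ = (4533·445 + 535) / 549 = 2017720/549
nα + ρ     = (4532·445 + 535) / 549 = 2017275/549
⌈2017720/549⌉ = 3676,  ⌈2017275/549⌉ = 3675
s_{4532} = 3676 − 3675 = 1


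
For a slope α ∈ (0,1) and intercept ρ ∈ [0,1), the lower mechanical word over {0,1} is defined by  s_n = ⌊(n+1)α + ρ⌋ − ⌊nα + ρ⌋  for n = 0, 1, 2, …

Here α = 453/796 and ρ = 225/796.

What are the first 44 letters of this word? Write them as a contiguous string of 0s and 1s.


n=0: ⌊(1·453+225)/796⌋ − ⌊(0·453+225)/796⌋ = ⌊678/796⌋ − ⌊225/796⌋ = 0 − 0 = 0
n=1: ⌊(2·453+225)/796⌋ − ⌊(1·453+225)/796⌋ = ⌊1131/796⌋ − ⌊678/796⌋ = 1 − 0 = 1
n=2: ⌊(3·453+225)/796⌋ − ⌊(2·453+225)/796⌋ = ⌊1584/796⌋ − ⌊1131/796⌋ = 1 − 1 = 0
n=3: ⌊(4·453+225)/796⌋ − ⌊(3·453+225)/796⌋ = ⌊2037/796⌋ − ⌊1584/796⌋ = 2 − 1 = 1
n=4: ⌊(5·453+225)/796⌋ − ⌊(4·453+225)/796⌋ = ⌊2490/796⌋ − ⌊2037/796⌋ = 3 − 2 = 1
n=5: ⌊(6·453+225)/796⌋ − ⌊(5·453+225)/796⌋ = ⌊2943/796⌋ − ⌊2490/796⌋ = 3 − 3 = 0
n=6: ⌊(7·453+225)/796⌋ − ⌊(6·453+225)/796⌋ = ⌊3396/796⌋ − ⌊2943/796⌋ = 4 − 3 = 1
n=7: ⌊(8·453+225)/796⌋ − ⌊(7·453+225)/796⌋ = ⌊3849/796⌋ − ⌊3396/796⌋ = 4 − 4 = 0
n=8: ⌊(9·453+225)/796⌋ − ⌊(8·453+225)/796⌋ = ⌊4302/796⌋ − ⌊3849/796⌋ = 5 − 4 = 1
n=9: ⌊(10·453+225)/796⌋ − ⌊(9·453+225)/796⌋ = ⌊4755/796⌋ − ⌊4302/796⌋ = 5 − 5 = 0
n=10: ⌊(11·453+225)/796⌋ − ⌊(10·453+225)/796⌋ = ⌊5208/796⌋ − ⌊4755/796⌋ = 6 − 5 = 1
n=11: ⌊(12·453+225)/796⌋ − ⌊(11·453+225)/796⌋ = ⌊5661/796⌋ − ⌊5208/796⌋ = 7 − 6 = 1
n=12: ⌊(13·453+225)/796⌋ − ⌊(12·453+225)/796⌋ = ⌊6114/796⌋ − ⌊5661/796⌋ = 7 − 7 = 0
n=13: ⌊(14·453+225)/796⌋ − ⌊(13·453+225)/796⌋ = ⌊6567/796⌋ − ⌊6114/796⌋ = 8 − 7 = 1
n=14: ⌊(15·453+225)/796⌋ − ⌊(14·453+225)/796⌋ = ⌊7020/796⌋ − ⌊6567/796⌋ = 8 − 8 = 0
n=15: ⌊(16·453+225)/796⌋ − ⌊(15·453+225)/796⌋ = ⌊7473/796⌋ − ⌊7020/796⌋ = 9 − 8 = 1
n=16: ⌊(17·453+225)/796⌋ − ⌊(16·453+225)/796⌋ = ⌊7926/796⌋ − ⌊7473/796⌋ = 9 − 9 = 0
n=17: ⌊(18·453+225)/796⌋ − ⌊(17·453+225)/796⌋ = ⌊8379/796⌋ − ⌊7926/796⌋ = 10 − 9 = 1
n=18: ⌊(19·453+225)/796⌋ − ⌊(18·453+225)/796⌋ = ⌊8832/796⌋ − ⌊8379/796⌋ = 11 − 10 = 1
n=19: ⌊(20·453+225)/796⌋ − ⌊(19·453+225)/796⌋ = ⌊9285/796⌋ − ⌊8832/796⌋ = 11 − 11 = 0
n=20: ⌊(21·453+225)/796⌋ − ⌊(20·453+225)/796⌋ = ⌊9738/796⌋ − ⌊9285/796⌋ = 12 − 11 = 1
n=21: ⌊(22·453+225)/796⌋ − ⌊(21·453+225)/796⌋ = ⌊10191/796⌋ − ⌊9738/796⌋ = 12 − 12 = 0
n=22: ⌊(23·453+225)/796⌋ − ⌊(22·453+225)/796⌋ = ⌊10644/796⌋ − ⌊10191/796⌋ = 13 − 12 = 1
n=23: ⌊(24·453+225)/796⌋ − ⌊(23·453+225)/796⌋ = ⌊11097/796⌋ − ⌊10644/796⌋ = 13 − 13 = 0
n=24: ⌊(25·453+225)/796⌋ − ⌊(24·453+225)/796⌋ = ⌊11550/796⌋ − ⌊11097/796⌋ = 14 − 13 = 1
n=25: ⌊(26·453+225)/796⌋ − ⌊(25·453+225)/796⌋ = ⌊12003/796⌋ − ⌊11550/796⌋ = 15 − 14 = 1
n=26: ⌊(27·453+225)/796⌋ − ⌊(26·453+225)/796⌋ = ⌊12456/796⌋ − ⌊12003/796⌋ = 15 − 15 = 0
n=27: ⌊(28·453+225)/796⌋ − ⌊(27·453+225)/796⌋ = ⌊12909/796⌋ − ⌊12456/796⌋ = 16 − 15 = 1
n=28: ⌊(29·453+225)/796⌋ − ⌊(28·453+225)/796⌋ = ⌊13362/796⌋ − ⌊12909/796⌋ = 16 − 16 = 0
n=29: ⌊(30·453+225)/796⌋ − ⌊(29·453+225)/796⌋ = ⌊13815/796⌋ − ⌊13362/796⌋ = 17 − 16 = 1
n=30: ⌊(31·453+225)/796⌋ − ⌊(30·453+225)/796⌋ = ⌊14268/796⌋ − ⌊13815/796⌋ = 17 − 17 = 0
n=31: ⌊(32·453+225)/796⌋ − ⌊(31·453+225)/796⌋ = ⌊14721/796⌋ − ⌊14268/796⌋ = 18 − 17 = 1
n=32: ⌊(33·453+225)/796⌋ − ⌊(32·453+225)/796⌋ = ⌊15174/796⌋ − ⌊14721/796⌋ = 19 − 18 = 1
n=33: ⌊(34·453+225)/796⌋ − ⌊(33·453+225)/796⌋ = ⌊15627/796⌋ − ⌊15174/796⌋ = 19 − 19 = 0
n=34: ⌊(35·453+225)/796⌋ − ⌊(34·453+225)/796⌋ = ⌊16080/796⌋ − ⌊15627/796⌋ = 20 − 19 = 1
n=35: ⌊(36·453+225)/796⌋ − ⌊(35·453+225)/796⌋ = ⌊16533/796⌋ − ⌊16080/796⌋ = 20 − 20 = 0
n=36: ⌊(37·453+225)/796⌋ − ⌊(36·453+225)/796⌋ = ⌊16986/796⌋ − ⌊16533/796⌋ = 21 − 20 = 1
n=37: ⌊(38·453+225)/796⌋ − ⌊(37·453+225)/796⌋ = ⌊17439/796⌋ − ⌊16986/796⌋ = 21 − 21 = 0
n=38: ⌊(39·453+225)/796⌋ − ⌊(38·453+225)/796⌋ = ⌊17892/796⌋ − ⌊17439/796⌋ = 22 − 21 = 1
n=39: ⌊(40·453+225)/796⌋ − ⌊(39·453+225)/796⌋ = ⌊18345/796⌋ − ⌊17892/796⌋ = 23 − 22 = 1
n=40: ⌊(41·453+225)/796⌋ − ⌊(40·453+225)/796⌋ = ⌊18798/796⌋ − ⌊18345/796⌋ = 23 − 23 = 0
n=41: ⌊(42·453+225)/796⌋ − ⌊(41·453+225)/796⌋ = ⌊19251/796⌋ − ⌊18798/796⌋ = 24 − 23 = 1
n=42: ⌊(43·453+225)/796⌋ − ⌊(42·453+225)/796⌋ = ⌊19704/796⌋ − ⌊19251/796⌋ = 24 − 24 = 0
n=43: ⌊(44·453+225)/796⌋ − ⌊(43·453+225)/796⌋ = ⌊20157/796⌋ − ⌊19704/796⌋ = 25 − 24 = 1

01011010101101010110101011010101101010110101


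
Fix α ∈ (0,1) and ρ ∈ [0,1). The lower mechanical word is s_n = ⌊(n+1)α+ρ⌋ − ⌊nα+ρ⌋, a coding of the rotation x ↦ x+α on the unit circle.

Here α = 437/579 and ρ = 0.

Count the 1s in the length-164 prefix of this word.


#1s = Σ_{n=0}^{163} s_n = Σ_{n=0}^{163} (⌊(n+1)α+ρ⌋ − ⌊nα+ρ⌋)
the sum telescopes: every ⌊nα+ρ⌋ with 0 < n < 164 appears once with + and once with −, leaving ⌊164α+ρ⌋ − ⌊0·α+ρ⌋
164α + ρ = (164·437) / 579 = 71668/579
ρ = 0/579
⌊71668/579⌋ = 123,  ⌊0/579⌋ = 0
#1s = 123 − 0 = 123

123


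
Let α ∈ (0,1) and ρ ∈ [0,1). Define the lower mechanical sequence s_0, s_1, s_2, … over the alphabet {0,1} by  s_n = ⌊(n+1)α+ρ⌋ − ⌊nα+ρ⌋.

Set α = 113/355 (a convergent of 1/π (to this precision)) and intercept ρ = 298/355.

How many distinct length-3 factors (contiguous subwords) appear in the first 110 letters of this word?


4

t_n = ⌊(n·113+298)/355⌋ for n = 0 … 110:
  n=0…9: ⌊298/355⌋=0 ⌊411/355⌋=1 ⌊524/355⌋=1 ⌊637/355⌋=1 ⌊750/355⌋=2 ⌊863/355⌋=2 ⌊976/355⌋=2 ⌊1089/355⌋=3 ⌊1202/355⌋=3 ⌊1315/355⌋=3
  n=10…19: ⌊1428/355⌋=4 ⌊1541/355⌋=4 ⌊1654/355⌋=4 ⌊1767/355⌋=4 ⌊1880/355⌋=5 ⌊1993/355⌋=5 ⌊2106/355⌋=5 ⌊2219/355⌋=6 ⌊2332/355⌋=6 ⌊2445/355⌋=6
  n=20…29: ⌊2558/355⌋=7 ⌊2671/355⌋=7 ⌊2784/355⌋=7 ⌊2897/355⌋=8 ⌊3010/355⌋=8 ⌊3123/355⌋=8 ⌊3236/355⌋=9 ⌊3349/355⌋=9 ⌊3462/355⌋=9 ⌊3575/355⌋=10
  n=30…39: ⌊3688/355⌋=10 ⌊3801/355⌋=10 ⌊3914/355⌋=11 ⌊4027/355⌋=11 ⌊4140/355⌋=11 ⌊4253/355⌋=11 ⌊4366/355⌋=12 ⌊4479/355⌋=12 ⌊4592/355⌋=12 ⌊4705/355⌋=13
  n=40…49: ⌊4818/355⌋=13 ⌊4931/355⌋=13 ⌊5044/355⌋=14 ⌊5157/355⌋=14 ⌊5270/355⌋=14 ⌊5383/355⌋=15 ⌊5496/355⌋=15 ⌊5609/355⌋=15 ⌊5722/355⌋=16 ⌊5835/355⌋=16
  n=50…59: ⌊5948/355⌋=16 ⌊6061/355⌋=17 ⌊6174/355⌋=17 ⌊6287/355⌋=17 ⌊6400/355⌋=18 ⌊6513/355⌋=18 ⌊6626/355⌋=18 ⌊6739/355⌋=18 ⌊6852/355⌋=19 ⌊6965/355⌋=19
  n=60…69: ⌊7078/355⌋=19 ⌊7191/355⌋=20 ⌊7304/355⌋=20 ⌊7417/355⌋=20 ⌊7530/355⌋=21 ⌊7643/355⌋=21 ⌊7756/355⌋=21 ⌊7869/355⌋=22 ⌊7982/355⌋=22 ⌊8095/355⌋=22
  n=70…79: ⌊8208/355⌋=23 ⌊8321/355⌋=23 ⌊8434/355⌋=23 ⌊8547/355⌋=24 ⌊8660/355⌋=24 ⌊8773/355⌋=24 ⌊8886/355⌋=25 ⌊8999/355⌋=25 ⌊9112/355⌋=25 ⌊9225/355⌋=25
  n=80…89: ⌊9338/355⌋=26 ⌊9451/355⌋=26 ⌊9564/355⌋=26 ⌊9677/355⌋=27 ⌊9790/355⌋=27 ⌊9903/355⌋=27 ⌊10016/355⌋=28 ⌊10129/355⌋=28 ⌊10242/355⌋=28 ⌊10355/355⌋=29
  n=90…99: ⌊10468/355⌋=29 ⌊10581/355⌋=29 ⌊10694/355⌋=30 ⌊10807/355⌋=30 ⌊10920/355⌋=30 ⌊11033/355⌋=31 ⌊11146/355⌋=31 ⌊11259/355⌋=31 ⌊11372/355⌋=32 ⌊11485/355⌋=32
  n=100…109: ⌊11598/355⌋=32 ⌊11711/355⌋=32 ⌊11824/355⌋=33 ⌊11937/355⌋=33 ⌊12050/355⌋=33 ⌊12163/355⌋=34 ⌊12276/355⌋=34 ⌊12389/355⌋=34 ⌊12502/355⌋=35 ⌊12615/355⌋=35
  n=110: ⌊12728/355⌋=35
s_n = t_(n+1) − t_n for n = 0 … 109 gives
prefix = 10010010010001001001001001001001000100100100100100100100010010010010010010010001001001001001001001000100100100
slide a length-3 window over [0..2] … [107..109] (108 windows); first occurrence of each distinct factor:
  [  0..  2] 100
  [  1..  3] 001
  [  2..  4] 010
  [ 10.. 12] 000
  (the other 104 windows repeat one of these)
distinct factors: {000, 001, 010, 100}
count = 4  (Sturmian bound for length 3 is 4)
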